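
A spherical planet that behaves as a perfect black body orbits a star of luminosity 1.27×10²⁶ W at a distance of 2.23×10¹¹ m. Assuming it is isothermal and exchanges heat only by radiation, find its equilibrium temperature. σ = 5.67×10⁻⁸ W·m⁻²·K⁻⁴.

First find the stellar flux at distance d: S = L/(4πd²) = 1.27×10²⁶/(4π·(2.23×10¹¹)²) = 203.2 W/m².
For an isothermal sphere, absorbed (1−a)S·πr² = emitted σ·4πr²·T⁴, so T⁴ = (1−a)S/(4σ).
T⁴ = 1.00·203.2/(4·5.67×10⁻⁸) = 8.961×10⁸ K⁴.

T ≈ 173 K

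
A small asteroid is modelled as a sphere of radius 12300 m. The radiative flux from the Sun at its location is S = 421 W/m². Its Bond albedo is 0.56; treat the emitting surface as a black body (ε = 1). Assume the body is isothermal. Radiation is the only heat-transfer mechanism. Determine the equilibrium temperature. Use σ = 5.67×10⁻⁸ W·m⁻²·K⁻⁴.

At equilibrium, absorbed power = emitted power.
Absorbing cross-section = πr² = 4.753×10⁸ m²; emitting surface = 4πr² = 1.901×10⁹ m² (ratio 4).
(1−a)S·A_cross = εσ·A_surf·T⁴  ⇒  T⁴ = (1−a)S/(4σ).
T⁴ = 0.440·421/(4·5.67×10⁻⁸) = 8.168×10⁸ K⁴.
T = (8.168×10⁸)^(1/4).

T ≈ 169 K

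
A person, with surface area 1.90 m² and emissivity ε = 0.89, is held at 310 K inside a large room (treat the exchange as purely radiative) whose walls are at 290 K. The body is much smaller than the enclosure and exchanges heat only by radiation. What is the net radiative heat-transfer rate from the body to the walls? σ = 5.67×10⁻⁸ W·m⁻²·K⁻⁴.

For a small grey body in a large enclosure: P_net = εσA(T_body⁴ − T_wall⁴).
A = 1.90 m²; T_body⁴ − T_wall⁴ = 9.235×10⁹ − 7.073×10⁹ = 2.162×10⁹ K⁴.
|P_net| = 0.89·5.67×10⁻⁸·1.900·2.162×10⁹.

P_net ≈ 207 W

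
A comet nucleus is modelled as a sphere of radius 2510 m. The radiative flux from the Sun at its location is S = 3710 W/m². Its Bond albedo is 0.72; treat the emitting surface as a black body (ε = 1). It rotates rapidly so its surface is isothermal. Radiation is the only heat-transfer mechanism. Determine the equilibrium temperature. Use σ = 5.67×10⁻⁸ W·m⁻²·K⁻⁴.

At equilibrium, absorbed power = emitted power.
Absorbing cross-section = πr² = 1.979×10⁷ m²; emitting surface = 4πr² = 7.917×10⁷ m² (ratio 4).
(1−a)S·A_cross = εσ·A_surf·T⁴  ⇒  T⁴ = (1−a)S/(4σ).
T⁴ = 0.280·3710/(4·5.67×10⁻⁸) = 4.580×10⁹ K⁴.
T = (4.580×10⁹)^(1/4).

T ≈ 260 K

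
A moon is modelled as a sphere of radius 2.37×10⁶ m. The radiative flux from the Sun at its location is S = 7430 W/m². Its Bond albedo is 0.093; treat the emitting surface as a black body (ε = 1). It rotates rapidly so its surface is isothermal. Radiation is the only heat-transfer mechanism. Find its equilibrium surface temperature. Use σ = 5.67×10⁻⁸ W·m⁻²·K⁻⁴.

T ≈ 415 K

At equilibrium, absorbed power = emitted power.
Absorbing cross-section = πr² = 1.765×10¹³ m²; emitting surface = 4πr² = 7.058×10¹³ m² (ratio 4).
(1−a)S·A_cross = εσ·A_surf·T⁴  ⇒  T⁴ = (1−a)S/(4σ).
T⁴ = 0.907·7430/(4·5.67×10⁻⁸) = 2.971×10¹⁰ K⁴.
T = (2.971×10¹⁰)^(1/4).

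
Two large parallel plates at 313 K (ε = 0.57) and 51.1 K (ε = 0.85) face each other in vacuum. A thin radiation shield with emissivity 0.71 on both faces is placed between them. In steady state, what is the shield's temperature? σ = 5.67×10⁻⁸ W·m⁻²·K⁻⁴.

T_s ≈ 252 K

In steady state the net flux on the hot side equals that on the cold side.
σ(T₁⁴−T_s⁴)/D₁ = σ(T_s⁴−T₂⁴)/D₂, with D₁ = 1/ε₁+1/ε_s−1 = 2.163, D₂ = 1/ε_s+1/ε₂−1 = 1.585.
Solve for T_s⁴: T_s⁴ = (D₂·T₁⁴ + D₁·T₂⁴)/(D₁+D₂) = 4.063×10⁹ K⁴.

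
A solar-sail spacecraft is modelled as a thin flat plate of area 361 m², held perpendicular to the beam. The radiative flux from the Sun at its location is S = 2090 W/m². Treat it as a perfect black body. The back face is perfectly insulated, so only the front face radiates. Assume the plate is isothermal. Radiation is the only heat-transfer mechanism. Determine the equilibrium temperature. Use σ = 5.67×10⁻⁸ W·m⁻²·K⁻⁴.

At equilibrium, absorbed power = emitted power.
Absorbing cross-section = A = 361.0 m²; emitting surface = A = 361.0 m² (ratio 1).
S·A_cross = εσ·A_surf·T⁴  ⇒  T⁴ = S/(1σ).
T⁴ = 1.00·2090/(1·5.67×10⁻⁸) = 3.686×10¹⁰ K⁴.
T = (3.686×10¹⁰)^(1/4).

T ≈ 438 K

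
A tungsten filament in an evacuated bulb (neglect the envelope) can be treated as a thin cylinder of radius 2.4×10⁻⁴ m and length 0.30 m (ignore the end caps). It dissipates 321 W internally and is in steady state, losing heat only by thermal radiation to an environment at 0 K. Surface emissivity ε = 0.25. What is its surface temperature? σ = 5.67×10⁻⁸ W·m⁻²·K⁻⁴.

Steady state: internal power = radiated power, P = εσA T⁴.
Radiating area A = 2πrL = 4.524×10⁻⁴ m².
T⁴ = P/(εσA) = 321/(0.25·5.67×10⁻⁸·4.524×10⁻⁴) = 5.006×10¹³ K⁴.
T = (5.006×10¹³)^(1/4).

T ≈ 2660 K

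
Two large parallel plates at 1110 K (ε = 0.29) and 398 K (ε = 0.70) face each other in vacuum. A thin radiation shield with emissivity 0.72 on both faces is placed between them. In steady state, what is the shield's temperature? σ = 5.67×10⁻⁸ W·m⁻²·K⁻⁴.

T_s ≈ 843 K

In steady state the net flux on the hot side equals that on the cold side.
σ(T₁⁴−T_s⁴)/D₁ = σ(T_s⁴−T₂⁴)/D₂, with D₁ = 1/ε₁+1/ε_s−1 = 3.837, D₂ = 1/ε_s+1/ε₂−1 = 1.817.
Solve for T_s⁴: T_s⁴ = (D₂·T₁⁴ + D₁·T₂⁴)/(D₁+D₂) = 5.050×10¹¹ K⁴.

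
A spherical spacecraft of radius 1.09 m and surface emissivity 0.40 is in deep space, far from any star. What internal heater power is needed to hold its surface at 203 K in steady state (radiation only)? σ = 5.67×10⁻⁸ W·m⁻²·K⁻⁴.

P = εσ·4πr²·T⁴.
4πr² = 14.93 m²; T⁴ = 1.698×10⁹ K⁴.
P = 0.40·5.67×10⁻⁸·14.93·1.698×10⁹.

P ≈ 575 W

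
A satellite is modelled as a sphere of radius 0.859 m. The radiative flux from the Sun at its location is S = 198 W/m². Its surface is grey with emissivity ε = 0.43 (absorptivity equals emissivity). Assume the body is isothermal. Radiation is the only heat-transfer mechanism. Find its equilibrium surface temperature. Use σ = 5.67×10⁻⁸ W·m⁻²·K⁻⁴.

At equilibrium, absorbed power = emitted power.
Absorbing cross-section = πr² = 2.318 m²; emitting surface = 4πr² = 9.272 m² (ratio 4).
εS·A_cross = εσ·A_surf·T⁴  ⇒  T⁴ = S/(4σ)   (ε cancels).
T⁴ = 198/(4·5.67×10⁻⁸) = 8.730×10⁸ K⁴.
T = (8.730×10⁸)^(1/4).

T ≈ 172 K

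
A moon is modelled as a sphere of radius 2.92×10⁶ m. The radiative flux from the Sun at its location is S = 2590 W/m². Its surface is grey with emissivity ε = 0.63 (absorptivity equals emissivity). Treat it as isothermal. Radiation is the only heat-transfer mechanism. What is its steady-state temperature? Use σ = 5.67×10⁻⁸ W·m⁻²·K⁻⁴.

T ≈ 327 K

At equilibrium, absorbed power = emitted power.
Absorbing cross-section = πr² = 2.679×10¹³ m²; emitting surface = 4πr² = 1.071×10¹⁴ m² (ratio 4).
εS·A_cross = εσ·A_surf·T⁴  ⇒  T⁴ = S/(4σ)   (ε cancels).
T⁴ = 2590/(4·5.67×10⁻⁸) = 1.142×10¹⁰ K⁴.
T = (1.142×10¹⁰)^(1/4).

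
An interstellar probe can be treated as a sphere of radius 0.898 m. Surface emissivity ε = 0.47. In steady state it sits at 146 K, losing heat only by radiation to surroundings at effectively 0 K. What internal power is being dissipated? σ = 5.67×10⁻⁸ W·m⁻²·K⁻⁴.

P ≈ 123 W

Steady state: P = εσA T⁴.
A = 4πr² = 10.13 m²; T⁴ = (146)⁴ = 4.544×10⁸ K⁴.
P = 0.47 × 5.67×10⁻⁸ × 10.13 × 4.544×10⁸.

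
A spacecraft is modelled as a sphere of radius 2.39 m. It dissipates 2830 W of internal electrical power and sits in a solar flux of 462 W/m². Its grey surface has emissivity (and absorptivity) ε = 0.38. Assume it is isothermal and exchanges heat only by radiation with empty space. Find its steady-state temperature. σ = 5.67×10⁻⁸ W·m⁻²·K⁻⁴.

T ≈ 249 K

At steady state, absorbed solar power + internal power = radiated power.
Absorbed: α·S·A_cross = 0.38·462·17.95 = 3150 W (cross-section πr²).
Total input = 3150 + 2830 = 5980 W.
Radiated: εσ·A_surf·T⁴ with A_surf = 4πr² = 71.78 m².
T⁴ = 5980/(0.38·5.67×10⁻⁸·71.78) = 3.867×10⁹ K⁴.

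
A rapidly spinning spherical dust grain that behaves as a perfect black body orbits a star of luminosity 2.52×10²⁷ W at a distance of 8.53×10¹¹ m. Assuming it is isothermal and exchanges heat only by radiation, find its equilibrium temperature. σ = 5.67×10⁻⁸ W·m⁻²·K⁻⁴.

First find the stellar flux at distance d: S = L/(4πd²) = 2.52×10²⁷/(4π·(8.53×10¹¹)²) = 275.6 W/m².
For an isothermal sphere, absorbed (1−a)S·πr² = emitted σ·4πr²·T⁴, so T⁴ = (1−a)S/(4σ).
T⁴ = 1.00·275.6/(4·5.67×10⁻⁸) = 1.215×10⁹ K⁴.

T ≈ 187 K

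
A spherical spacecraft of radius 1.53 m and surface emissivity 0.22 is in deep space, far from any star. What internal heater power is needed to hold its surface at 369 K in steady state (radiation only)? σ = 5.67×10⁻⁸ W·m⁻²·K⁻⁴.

P ≈ 6800 W

P = εσ·4πr²·T⁴.
4πr² = 29.42 m²; T⁴ = 1.854×10¹⁰ K⁴.
P = 0.22·5.67×10⁻⁸·29.42·1.854×10¹⁰.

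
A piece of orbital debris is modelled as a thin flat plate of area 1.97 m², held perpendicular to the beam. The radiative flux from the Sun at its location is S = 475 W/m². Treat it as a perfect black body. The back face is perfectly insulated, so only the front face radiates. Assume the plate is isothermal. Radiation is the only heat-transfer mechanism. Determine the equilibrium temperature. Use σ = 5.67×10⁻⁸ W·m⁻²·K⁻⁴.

At equilibrium, absorbed power = emitted power.
Absorbing cross-section = A = 1.970 m²; emitting surface = A = 1.970 m² (ratio 1).
S·A_cross = εσ·A_surf·T⁴  ⇒  T⁴ = S/(1σ).
T⁴ = 1.00·475/(1·5.67×10⁻⁸) = 8.377×10⁹ K⁴.
T = (8.377×10⁹)^(1/4).

T ≈ 303 K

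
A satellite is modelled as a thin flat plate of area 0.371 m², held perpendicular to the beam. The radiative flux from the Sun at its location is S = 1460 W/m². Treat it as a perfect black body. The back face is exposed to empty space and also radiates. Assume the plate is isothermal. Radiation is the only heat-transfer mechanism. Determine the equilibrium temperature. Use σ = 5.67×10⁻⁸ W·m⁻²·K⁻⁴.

T ≈ 337 K

At equilibrium, absorbed power = emitted power.
Absorbing cross-section = A = 0.3710 m²; emitting surface = 2A = 0.7420 m² (ratio 2).
S·A_cross = εσ·A_surf·T⁴  ⇒  T⁴ = S/(2σ).
T⁴ = 1.00·1460/(2·5.67×10⁻⁸) = 1.287×10¹⁰ K⁴.
T = (1.287×10¹⁰)^(1/4).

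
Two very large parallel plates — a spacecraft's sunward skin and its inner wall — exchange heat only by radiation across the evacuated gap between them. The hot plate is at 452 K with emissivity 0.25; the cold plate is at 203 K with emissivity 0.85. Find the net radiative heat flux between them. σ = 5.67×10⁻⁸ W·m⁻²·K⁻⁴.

q ≈ 544 W/m²

For two infinite grey parallel plates, q = σ(T₁⁴ − T₂⁴)/(1/ε₁ + 1/ε₂ − 1).
T₁⁴ − T₂⁴ = 4.174×10¹⁰ − 1.698×10⁹ = 4.004×10¹⁰ K⁴.
1/ε₁ + 1/ε₂ − 1 = 4.000 + 1.176 − 1 = 4.176.
q = 5.67×10⁻⁸ × 4.004×10¹⁰ / 4.176.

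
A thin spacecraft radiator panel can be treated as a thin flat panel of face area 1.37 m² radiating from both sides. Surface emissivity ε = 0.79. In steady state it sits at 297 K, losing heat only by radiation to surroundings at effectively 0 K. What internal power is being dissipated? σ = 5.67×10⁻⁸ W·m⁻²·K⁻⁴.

Steady state: P = εσA T⁴.
A = 2·1.37 = 2.740 m²; T⁴ = (297)⁴ = 7.781×10⁹ K⁴.
P = 0.79 × 5.67×10⁻⁸ × 2.740 × 7.781×10⁹.

P ≈ 955 W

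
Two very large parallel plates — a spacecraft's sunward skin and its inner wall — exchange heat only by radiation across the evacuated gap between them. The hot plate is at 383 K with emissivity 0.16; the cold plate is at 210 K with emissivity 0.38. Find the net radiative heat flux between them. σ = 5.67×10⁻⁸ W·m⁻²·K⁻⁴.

For two infinite grey parallel plates, q = σ(T₁⁴ − T₂⁴)/(1/ε₁ + 1/ε₂ − 1).
T₁⁴ − T₂⁴ = 2.152×10¹⁰ − 1.945×10⁹ = 1.957×10¹⁰ K⁴.
1/ε₁ + 1/ε₂ − 1 = 6.250 + 2.632 − 1 = 7.882.
q = 5.67×10⁻⁸ × 1.957×10¹⁰ / 7.882.

q ≈ 141 W/m²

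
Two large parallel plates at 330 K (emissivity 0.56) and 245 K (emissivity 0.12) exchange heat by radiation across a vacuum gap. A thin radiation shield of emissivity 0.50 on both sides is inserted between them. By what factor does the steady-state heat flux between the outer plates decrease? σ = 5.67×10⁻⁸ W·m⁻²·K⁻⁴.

Without shield: q₀ = σΔ(T⁴)/(1/ε₁+1/ε₂−1) with denominator 9.119.
With shield the two gaps are in series; the resistances add: (1/ε₁+1/ε_s−1)+(1/ε_s+1/ε₂−1) = 2.786+9.333 = 12.12.
Heat-flux ratio q₀/q = 12.12/9.119.

factor ≈ 1.33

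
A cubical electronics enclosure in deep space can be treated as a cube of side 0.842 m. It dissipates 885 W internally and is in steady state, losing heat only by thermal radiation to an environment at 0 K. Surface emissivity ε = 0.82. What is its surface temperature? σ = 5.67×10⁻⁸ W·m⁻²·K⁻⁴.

Steady state: internal power = radiated power, P = εσA T⁴.
Radiating area A = 6L² = 4.254 m².
T⁴ = P/(εσA) = 885/(0.82·5.67×10⁻⁸·4.254) = 4.475×10⁹ K⁴.
T = (4.475×10⁹)^(1/4).

T ≈ 259 K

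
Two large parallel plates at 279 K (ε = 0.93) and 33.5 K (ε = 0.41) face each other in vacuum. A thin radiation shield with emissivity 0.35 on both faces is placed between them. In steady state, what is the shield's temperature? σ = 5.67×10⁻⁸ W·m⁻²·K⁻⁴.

In steady state the net flux on the hot side equals that on the cold side.
σ(T₁⁴−T_s⁴)/D₁ = σ(T_s⁴−T₂⁴)/D₂, with D₁ = 1/ε₁+1/ε_s−1 = 2.932, D₂ = 1/ε_s+1/ε₂−1 = 4.296.
Solve for T_s⁴: T_s⁴ = (D₂·T₁⁴ + D₁·T₂⁴)/(D₁+D₂) = 3.602×10⁹ K⁴.

T_s ≈ 245 K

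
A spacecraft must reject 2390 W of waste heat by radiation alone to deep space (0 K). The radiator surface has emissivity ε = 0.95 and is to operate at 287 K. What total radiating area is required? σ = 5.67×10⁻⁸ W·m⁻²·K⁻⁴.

P = εσA T⁴ ⇒ A = P/(εσT⁴).
T⁴ = 6.785×10⁹ K⁴.
A = 2390/(0.95 × 5.67×10⁻⁸ × 6.785×10⁹).

A ≈ 6.54 m²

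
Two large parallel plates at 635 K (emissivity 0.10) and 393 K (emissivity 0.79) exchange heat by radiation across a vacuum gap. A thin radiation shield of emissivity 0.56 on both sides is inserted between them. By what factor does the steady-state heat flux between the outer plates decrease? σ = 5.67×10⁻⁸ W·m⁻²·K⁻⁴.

factor ≈ 1.25

Without shield: q₀ = σΔ(T⁴)/(1/ε₁+1/ε₂−1) with denominator 10.27.
With shield the two gaps are in series; the resistances add: (1/ε₁+1/ε_s−1)+(1/ε_s+1/ε₂−1) = 10.79+2.052 = 12.84.
Heat-flux ratio q₀/q = 12.84/10.27.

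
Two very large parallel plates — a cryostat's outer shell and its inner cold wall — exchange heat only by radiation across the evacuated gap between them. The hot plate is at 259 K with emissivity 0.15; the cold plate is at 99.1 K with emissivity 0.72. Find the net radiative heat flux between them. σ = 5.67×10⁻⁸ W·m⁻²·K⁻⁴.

For two infinite grey parallel plates, q = σ(T₁⁴ − T₂⁴)/(1/ε₁ + 1/ε₂ − 1).
T₁⁴ − T₂⁴ = 4.500×10⁹ − 9.645×10⁷ = 4.403×10⁹ K⁴.
1/ε₁ + 1/ε₂ − 1 = 6.667 + 1.389 − 1 = 7.056.
q = 5.67×10⁻⁸ × 4.403×10⁹ / 7.056.

q ≈ 35.4 W/m²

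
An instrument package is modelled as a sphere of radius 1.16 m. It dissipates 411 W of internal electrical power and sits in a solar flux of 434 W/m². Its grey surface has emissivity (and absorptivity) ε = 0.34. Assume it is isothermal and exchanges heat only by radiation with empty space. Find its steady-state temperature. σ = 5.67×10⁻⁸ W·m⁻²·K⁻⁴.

T ≈ 237 K

At steady state, absorbed solar power + internal power = radiated power.
Absorbed: α·S·A_cross = 0.34·434·4.227 = 623.8 W (cross-section πr²).
Total input = 623.8 + 411 = 1035 W.
Radiated: εσ·A_surf·T⁴ with A_surf = 4πr² = 16.91 m².
T⁴ = 1035/(0.34·5.67×10⁻⁸·16.91) = 3.174×10⁹ K⁴.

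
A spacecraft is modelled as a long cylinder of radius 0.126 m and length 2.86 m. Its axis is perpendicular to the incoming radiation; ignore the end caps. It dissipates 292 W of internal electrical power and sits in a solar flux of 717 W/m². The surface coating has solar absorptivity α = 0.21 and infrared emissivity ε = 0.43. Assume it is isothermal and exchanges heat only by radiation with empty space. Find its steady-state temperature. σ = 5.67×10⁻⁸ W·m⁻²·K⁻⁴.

At steady state, absorbed solar power + internal power = radiated power.
Absorbed: α·S·A_cross = 0.21·717·0.7207 = 108.5 W (cross-section 2rL).
Total input = 108.5 + 292 = 400.5 W.
Radiated: εσ·A_surf·T⁴ with A_surf = 2πrL = 2.264 m².
T⁴ = 400.5/(0.43·5.67×10⁻⁸·2.264) = 7.255×10⁹ K⁴.

T ≈ 292 K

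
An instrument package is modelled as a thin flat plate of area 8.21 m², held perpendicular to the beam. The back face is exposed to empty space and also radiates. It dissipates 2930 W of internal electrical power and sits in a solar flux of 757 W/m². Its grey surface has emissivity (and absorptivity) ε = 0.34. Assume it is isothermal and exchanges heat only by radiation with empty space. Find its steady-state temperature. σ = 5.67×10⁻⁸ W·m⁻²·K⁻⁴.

T ≈ 355 K

At steady state, absorbed solar power + internal power = radiated power.
Absorbed: α·S·A_cross = 0.34·757·8.210 = 2113 W (cross-section A).
Total input = 2113 + 2930 = 5043 W.
Radiated: εσ·A_surf·T⁴ with A_surf = 2A = 16.42 m².
T⁴ = 5043/(0.34·5.67×10⁻⁸·16.42) = 1.593×10¹⁰ K⁴.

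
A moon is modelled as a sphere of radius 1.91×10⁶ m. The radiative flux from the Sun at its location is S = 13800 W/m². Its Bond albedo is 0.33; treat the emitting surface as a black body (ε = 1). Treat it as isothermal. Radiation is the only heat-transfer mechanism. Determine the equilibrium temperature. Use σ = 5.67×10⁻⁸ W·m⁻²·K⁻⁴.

T ≈ 449 K

At equilibrium, absorbed power = emitted power.
Absorbing cross-section = πr² = 1.146×10¹³ m²; emitting surface = 4πr² = 4.584×10¹³ m² (ratio 4).
(1−a)S·A_cross = εσ·A_surf·T⁴  ⇒  T⁴ = (1−a)S/(4σ).
T⁴ = 0.670·13800/(4·5.67×10⁻⁸) = 4.077×10¹⁰ K⁴.
T = (4.077×10¹⁰)^(1/4).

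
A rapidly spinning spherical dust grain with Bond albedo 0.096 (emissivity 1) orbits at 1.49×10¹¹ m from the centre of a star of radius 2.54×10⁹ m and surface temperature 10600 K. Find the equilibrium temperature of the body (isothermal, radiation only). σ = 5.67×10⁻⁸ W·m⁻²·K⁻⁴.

The star's surface emits σT_*⁴; at distance d the flux is S = σT_*⁴(R_*/d)².
S = 5.67×10⁻⁸·(10600)⁴·(2.54×10⁹/1.49×10¹¹)² = 2.080×10⁵ W/m².
For an isothermal sphere T⁴ = (1−a)S/(4σ) = 8.291×10¹¹ K⁴.

T ≈ 954 K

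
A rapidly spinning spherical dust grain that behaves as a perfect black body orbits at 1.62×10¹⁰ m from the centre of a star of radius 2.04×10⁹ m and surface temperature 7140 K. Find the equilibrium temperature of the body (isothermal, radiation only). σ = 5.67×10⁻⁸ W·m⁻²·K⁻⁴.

The star's surface emits σT_*⁴; at distance d the flux is S = σT_*⁴(R_*/d)².
S = 5.67×10⁻⁸·(7140)⁴·(2.04×10⁹/1.62×10¹⁰)² = 2.337×10⁶ W/m².
For an isothermal sphere T⁴ = (1−a)S/(4σ) = 1.030×10¹³ K⁴.

T ≈ 1790 K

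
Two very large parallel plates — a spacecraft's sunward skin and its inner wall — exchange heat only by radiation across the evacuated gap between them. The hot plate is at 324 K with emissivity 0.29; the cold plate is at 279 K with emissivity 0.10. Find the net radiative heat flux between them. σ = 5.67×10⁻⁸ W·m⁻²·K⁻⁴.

For two infinite grey parallel plates, q = σ(T₁⁴ − T₂⁴)/(1/ε₁ + 1/ε₂ − 1).
T₁⁴ − T₂⁴ = 1.102×10¹⁰ − 6.059×10⁹ = 4.961×10⁹ K⁴.
1/ε₁ + 1/ε₂ − 1 = 3.448 + 10.00 − 1 = 12.45.
q = 5.67×10⁻⁸ × 4.961×10⁹ / 12.45.

q ≈ 22.6 W/m²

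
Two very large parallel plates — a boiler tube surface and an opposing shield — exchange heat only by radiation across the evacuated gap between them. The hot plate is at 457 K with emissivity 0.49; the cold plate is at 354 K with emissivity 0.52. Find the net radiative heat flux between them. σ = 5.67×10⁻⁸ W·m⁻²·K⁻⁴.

For two infinite grey parallel plates, q = σ(T₁⁴ − T₂⁴)/(1/ε₁ + 1/ε₂ − 1).
T₁⁴ − T₂⁴ = 4.362×10¹⁰ − 1.570×10¹⁰ = 2.791×10¹⁰ K⁴.
1/ε₁ + 1/ε₂ − 1 = 2.041 + 1.923 − 1 = 2.964.
q = 5.67×10⁻⁸ × 2.791×10¹⁰ / 2.964.

q ≈ 534 W/m²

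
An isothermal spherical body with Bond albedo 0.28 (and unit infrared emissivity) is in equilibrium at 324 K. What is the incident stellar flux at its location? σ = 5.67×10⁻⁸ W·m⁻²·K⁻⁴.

(1−a)S·πr² = σ·4πr²·T⁴ ⇒ S = 4σT⁴/(1−a).
S = 4·5.67×10⁻⁸·1.102×10¹⁰/0.720.

S ≈ 3470 W/m²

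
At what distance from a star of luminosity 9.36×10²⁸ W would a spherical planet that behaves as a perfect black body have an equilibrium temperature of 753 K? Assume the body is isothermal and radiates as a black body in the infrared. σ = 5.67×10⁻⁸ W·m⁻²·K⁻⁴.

d ≈ 3.20×10¹¹ m

For an isothermal black-emitting sphere, (1−a)S·πr² = σ·4πr²·T⁴ ⇒ S = 4σT⁴/(1−a).
S = 4·5.67×10⁻⁸·(753)⁴/1.00 = 72920 W/m².
Flux falls as S = L/(4πd²), so d = √(L/(4πS)) = √(9.36×10²⁸/(4π·72920)).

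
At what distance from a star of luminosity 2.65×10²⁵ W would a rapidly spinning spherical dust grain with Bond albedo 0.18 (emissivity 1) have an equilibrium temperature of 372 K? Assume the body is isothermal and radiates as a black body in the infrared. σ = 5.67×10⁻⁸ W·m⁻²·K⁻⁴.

d ≈ 2.00×10¹⁰ m

For an isothermal black-emitting sphere, (1−a)S·πr² = σ·4πr²·T⁴ ⇒ S = 4σT⁴/(1−a).
S = 4·5.67×10⁻⁸·(372)⁴/0.820 = 5297 W/m².
Flux falls as S = L/(4πd²), so d = √(L/(4πS)) = √(2.65×10²⁵/(4π·5297)).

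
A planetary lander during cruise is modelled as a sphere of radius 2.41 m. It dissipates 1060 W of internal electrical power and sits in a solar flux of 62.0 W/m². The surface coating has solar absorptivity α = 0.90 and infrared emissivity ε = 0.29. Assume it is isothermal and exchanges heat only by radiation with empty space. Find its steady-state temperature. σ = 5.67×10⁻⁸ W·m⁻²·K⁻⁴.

T ≈ 204 K

At steady state, absorbed solar power + internal power = radiated power.
Absorbed: α·S·A_cross = 0.90·62.0·18.25 = 1018 W (cross-section πr²).
Total input = 1018 + 1060 = 2078 W.
Radiated: εσ·A_surf·T⁴ with A_surf = 4πr² = 72.99 m².
T⁴ = 2078/(0.29·5.67×10⁻⁸·72.99) = 1.732×10⁹ K⁴.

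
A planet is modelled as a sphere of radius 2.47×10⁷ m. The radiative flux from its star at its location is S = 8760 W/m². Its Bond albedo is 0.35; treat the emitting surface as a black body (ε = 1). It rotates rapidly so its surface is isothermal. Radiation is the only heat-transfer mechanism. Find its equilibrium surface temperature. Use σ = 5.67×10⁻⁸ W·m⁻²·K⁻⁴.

At equilibrium, absorbed power = emitted power.
Absorbing cross-section = πr² = 1.917×10¹⁵ m²; emitting surface = 4πr² = 7.667×10¹⁵ m² (ratio 4).
(1−a)S·A_cross = εσ·A_surf·T⁴  ⇒  T⁴ = (1−a)S/(4σ).
T⁴ = 0.650·8760/(4·5.67×10⁻⁸) = 2.511×10¹⁰ K⁴.
T = (2.511×10¹⁰)^(1/4).

T ≈ 398 K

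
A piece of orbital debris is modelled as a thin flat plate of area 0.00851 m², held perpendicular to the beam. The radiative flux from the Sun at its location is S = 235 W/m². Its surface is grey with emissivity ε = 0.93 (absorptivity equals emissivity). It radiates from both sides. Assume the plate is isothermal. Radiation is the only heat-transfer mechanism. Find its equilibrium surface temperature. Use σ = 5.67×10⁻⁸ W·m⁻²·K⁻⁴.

T ≈ 213 K

At equilibrium, absorbed power = emitted power.
Absorbing cross-section = A = 0.008510 m²; emitting surface = 2A = 0.01702 m² (ratio 2).
εS·A_cross = εσ·A_surf·T⁴  ⇒  T⁴ = S/(2σ)   (ε cancels).
T⁴ = 235/(2·5.67×10⁻⁸) = 2.072×10⁹ K⁴.
T = (2.072×10⁹)^(1/4).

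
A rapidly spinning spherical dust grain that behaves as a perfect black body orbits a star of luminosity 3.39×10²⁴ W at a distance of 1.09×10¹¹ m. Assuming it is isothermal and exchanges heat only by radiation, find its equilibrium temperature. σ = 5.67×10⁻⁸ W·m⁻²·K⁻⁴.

First find the stellar flux at distance d: S = L/(4πd²) = 3.39×10²⁴/(4π·(1.09×10¹¹)²) = 22.71 W/m².
For an isothermal sphere, absorbed (1−a)S·πr² = emitted σ·4πr²·T⁴, so T⁴ = (1−a)S/(4σ).
T⁴ = 1.00·22.71/(4·5.67×10⁻⁸) = 1.001×10⁸ K⁴.

T ≈ 100 K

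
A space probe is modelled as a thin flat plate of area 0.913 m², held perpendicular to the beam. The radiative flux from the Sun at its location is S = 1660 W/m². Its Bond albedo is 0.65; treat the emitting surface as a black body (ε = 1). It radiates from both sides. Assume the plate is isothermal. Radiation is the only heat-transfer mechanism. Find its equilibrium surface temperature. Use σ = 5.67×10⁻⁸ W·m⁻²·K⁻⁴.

At equilibrium, absorbed power = emitted power.
Absorbing cross-section = A = 0.9130 m²; emitting surface = 2A = 1.826 m² (ratio 2).
(1−a)S·A_cross = εσ·A_surf·T⁴  ⇒  T⁴ = (1−a)S/(2σ).
T⁴ = 0.350·1660/(2·5.67×10⁻⁸) = 5.123×10⁹ K⁴.
T = (5.123×10⁹)^(1/4).

T ≈ 268 K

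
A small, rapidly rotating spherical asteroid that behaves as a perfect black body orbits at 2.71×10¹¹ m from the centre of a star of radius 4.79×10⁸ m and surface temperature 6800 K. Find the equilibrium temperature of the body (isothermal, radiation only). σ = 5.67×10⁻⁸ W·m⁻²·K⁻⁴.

T ≈ 202 K

The star's surface emits σT_*⁴; at distance d the flux is S = σT_*⁴(R_*/d)².
S = 5.67×10⁻⁸·(6800)⁴·(4.79×10⁸/2.71×10¹¹)² = 378.7 W/m².
For an isothermal sphere T⁴ = (1−a)S/(4σ) = 1.670×10⁹ K⁴.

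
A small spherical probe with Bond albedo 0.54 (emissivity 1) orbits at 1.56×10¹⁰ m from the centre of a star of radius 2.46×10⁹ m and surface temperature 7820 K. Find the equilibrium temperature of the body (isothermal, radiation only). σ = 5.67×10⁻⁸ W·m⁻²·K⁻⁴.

The star's surface emits σT_*⁴; at distance d the flux is S = σT_*⁴(R_*/d)².
S = 5.67×10⁻⁸·(7820)⁴·(2.46×10⁹/1.56×10¹⁰)² = 5.273×10⁶ W/m².
For an isothermal sphere T⁴ = (1−a)S/(4σ) = 1.069×10¹³ K⁴.

T ≈ 1810 K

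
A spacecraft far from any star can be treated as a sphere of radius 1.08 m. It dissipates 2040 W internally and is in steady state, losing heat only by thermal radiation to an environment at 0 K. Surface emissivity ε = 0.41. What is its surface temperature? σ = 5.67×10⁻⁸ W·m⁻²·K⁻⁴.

Steady state: internal power = radiated power, P = εσA T⁴.
Radiating area A = 4πr² = 14.66 m².
T⁴ = P/(εσA) = 2040/(0.41·5.67×10⁻⁸·14.66) = 5.987×10⁹ K⁴.
T = (5.987×10⁹)^(1/4).

T ≈ 278 K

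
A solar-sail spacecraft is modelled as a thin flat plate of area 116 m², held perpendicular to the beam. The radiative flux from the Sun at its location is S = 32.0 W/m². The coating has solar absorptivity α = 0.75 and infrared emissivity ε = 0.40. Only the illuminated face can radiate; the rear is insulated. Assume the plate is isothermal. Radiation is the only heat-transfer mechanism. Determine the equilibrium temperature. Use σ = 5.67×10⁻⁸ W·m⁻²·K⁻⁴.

T ≈ 180 K

At equilibrium, absorbed power = emitted power.
Absorbing cross-section = A = 116.0 m²; emitting surface = A = 116.0 m² (ratio 1).
αS·A_cross = εσ·A_surf·T⁴  ⇒  T⁴ = αS/(ε·1σ).
T⁴ = 0.750·32.0/(0.40·1·5.67×10⁻⁸) = 1.058×10⁹ K⁴.
T = (1.058×10⁹)^(1/4).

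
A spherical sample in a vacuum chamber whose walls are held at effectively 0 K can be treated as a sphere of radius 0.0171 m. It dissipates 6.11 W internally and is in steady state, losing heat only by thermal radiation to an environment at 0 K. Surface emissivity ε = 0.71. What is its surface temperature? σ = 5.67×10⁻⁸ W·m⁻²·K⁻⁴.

T ≈ 451 K

Steady state: internal power = radiated power, P = εσA T⁴.
Radiating area A = 4πr² = 0.003675 m².
T⁴ = P/(εσA) = 6.11/(0.71·5.67×10⁻⁸·0.003675) = 4.130×10¹⁰ K⁴.
T = (4.130×10¹⁰)^(1/4).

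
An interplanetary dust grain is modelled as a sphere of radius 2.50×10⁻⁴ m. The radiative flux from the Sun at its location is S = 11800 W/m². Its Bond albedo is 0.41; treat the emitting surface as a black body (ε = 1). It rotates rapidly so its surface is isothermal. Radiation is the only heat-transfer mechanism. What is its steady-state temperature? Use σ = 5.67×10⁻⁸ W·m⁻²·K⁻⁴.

T ≈ 419 K

At equilibrium, absorbed power = emitted power.
Absorbing cross-section = πr² = 1.963×10⁻⁷ m²; emitting surface = 4πr² = 7.854×10⁻⁷ m² (ratio 4).
(1−a)S·A_cross = εσ·A_surf·T⁴  ⇒  T⁴ = (1−a)S/(4σ).
T⁴ = 0.590·11800/(4·5.67×10⁻⁸) = 3.070×10¹⁰ K⁴.
T = (3.070×10¹⁰)^(1/4).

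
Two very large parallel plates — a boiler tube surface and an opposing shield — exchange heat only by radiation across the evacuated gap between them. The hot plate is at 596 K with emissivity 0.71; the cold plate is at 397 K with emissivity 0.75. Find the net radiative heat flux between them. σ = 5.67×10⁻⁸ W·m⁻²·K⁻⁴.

For two infinite grey parallel plates, q = σ(T₁⁴ − T₂⁴)/(1/ε₁ + 1/ε₂ − 1).
T₁⁴ − T₂⁴ = 1.262×10¹¹ − 2.484×10¹⁰ = 1.013×10¹¹ K⁴.
1/ε₁ + 1/ε₂ − 1 = 1.408 + 1.333 − 1 = 1.742.
q = 5.67×10⁻⁸ × 1.013×10¹¹ / 1.742.

q ≈ 3300 W/m²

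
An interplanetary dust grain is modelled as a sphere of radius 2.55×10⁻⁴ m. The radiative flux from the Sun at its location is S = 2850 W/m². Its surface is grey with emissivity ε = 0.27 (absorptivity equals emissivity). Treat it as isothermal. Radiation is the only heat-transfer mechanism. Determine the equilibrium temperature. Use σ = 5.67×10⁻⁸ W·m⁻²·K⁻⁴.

At equilibrium, absorbed power = emitted power.
Absorbing cross-section = πr² = 2.043×10⁻⁷ m²; emitting surface = 4πr² = 8.171×10⁻⁷ m² (ratio 4).
εS·A_cross = εσ·A_surf·T⁴  ⇒  T⁴ = S/(4σ)   (ε cancels).
T⁴ = 2850/(4·5.67×10⁻⁸) = 1.257×10¹⁰ K⁴.
T = (1.257×10¹⁰)^(1/4).

T ≈ 335 K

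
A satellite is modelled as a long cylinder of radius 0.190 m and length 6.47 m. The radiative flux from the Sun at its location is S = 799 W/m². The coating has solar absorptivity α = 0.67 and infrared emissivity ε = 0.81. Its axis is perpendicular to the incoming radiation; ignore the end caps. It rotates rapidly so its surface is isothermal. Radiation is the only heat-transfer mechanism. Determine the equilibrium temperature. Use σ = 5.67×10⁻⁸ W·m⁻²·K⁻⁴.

T ≈ 247 K

At equilibrium, absorbed power = emitted power.
Absorbing cross-section = 2rL = 2.459 m²; emitting surface = 2πrL = 7.724 m² (ratio π).
αS·A_cross = εσ·A_surf·T⁴  ⇒  T⁴ = αS/(ε·πσ).
T⁴ = 0.670·799/(0.81·π·5.67×10⁻⁸) = 3.710×10⁹ K⁴.
T = (3.710×10⁹)^(1/4).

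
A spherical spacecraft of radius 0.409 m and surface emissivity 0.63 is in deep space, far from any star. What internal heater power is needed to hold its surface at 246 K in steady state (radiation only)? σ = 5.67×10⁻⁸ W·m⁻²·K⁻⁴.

P = εσ·4πr²·T⁴.
4πr² = 2.102 m²; T⁴ = 3.662×10⁹ K⁴.
P = 0.63·5.67×10⁻⁸·2.102·3.662×10⁹.

P ≈ 275 W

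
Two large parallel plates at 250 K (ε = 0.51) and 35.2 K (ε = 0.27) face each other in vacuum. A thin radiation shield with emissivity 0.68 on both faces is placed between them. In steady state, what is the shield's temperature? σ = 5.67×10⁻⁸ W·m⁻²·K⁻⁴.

In steady state the net flux on the hot side equals that on the cold side.
σ(T₁⁴−T_s⁴)/D₁ = σ(T_s⁴−T₂⁴)/D₂, with D₁ = 1/ε₁+1/ε_s−1 = 2.431, D₂ = 1/ε_s+1/ε₂−1 = 4.174.
Solve for T_s⁴: T_s⁴ = (D₂·T₁⁴ + D₁·T₂⁴)/(D₁+D₂) = 2.469×10⁹ K⁴.

T_s ≈ 223 K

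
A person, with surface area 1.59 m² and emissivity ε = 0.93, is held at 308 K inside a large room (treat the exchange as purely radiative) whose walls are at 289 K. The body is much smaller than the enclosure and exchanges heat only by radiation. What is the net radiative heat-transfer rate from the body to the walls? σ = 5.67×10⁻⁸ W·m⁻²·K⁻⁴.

P_net ≈ 170 W

For a small grey body in a large enclosure: P_net = εσA(T_body⁴ − T_wall⁴).
A = 1.59 m²; T_body⁴ − T_wall⁴ = 8.999×10⁹ − 6.976×10⁹ = 2.023×10⁹ K⁴.
|P_net| = 0.93·5.67×10⁻⁸·1.590·2.023×10⁹.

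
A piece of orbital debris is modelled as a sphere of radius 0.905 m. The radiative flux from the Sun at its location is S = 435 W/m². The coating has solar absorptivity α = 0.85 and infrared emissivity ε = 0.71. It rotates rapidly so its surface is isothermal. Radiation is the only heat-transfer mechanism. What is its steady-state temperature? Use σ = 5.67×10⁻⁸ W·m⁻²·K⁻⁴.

T ≈ 219 K

At equilibrium, absorbed power = emitted power.
Absorbing cross-section = πr² = 2.573 m²; emitting surface = 4πr² = 10.29 m² (ratio 4).
αS·A_cross = εσ·A_surf·T⁴  ⇒  T⁴ = αS/(ε·4σ).
T⁴ = 0.850·435/(0.71·4·5.67×10⁻⁸) = 2.296×10⁹ K⁴.
T = (2.296×10⁹)^(1/4).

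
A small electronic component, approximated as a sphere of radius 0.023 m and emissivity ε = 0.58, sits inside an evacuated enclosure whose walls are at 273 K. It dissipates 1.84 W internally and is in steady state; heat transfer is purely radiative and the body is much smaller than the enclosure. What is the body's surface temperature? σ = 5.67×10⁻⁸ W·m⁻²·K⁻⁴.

For a small grey body in a large enclosure, net radiated power = εσA(T⁴ − T_w⁴).
Steady state: P = εσA(T⁴ − T_w⁴) with A = 4πr² = 0.006648 m².
T⁴ = P/(εσA) + T_w⁴ = 1.84/(0.58·5.67×10⁻⁸·0.006648) + (273)⁴
    = 8.417×10⁹ + 5.555×10⁹ = 1.397×10¹⁰ K⁴.

T ≈ 344 K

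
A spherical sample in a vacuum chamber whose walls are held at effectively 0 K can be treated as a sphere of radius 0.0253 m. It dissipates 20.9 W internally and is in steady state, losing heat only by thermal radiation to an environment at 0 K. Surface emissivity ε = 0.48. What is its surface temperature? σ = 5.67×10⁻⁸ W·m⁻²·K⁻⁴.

Steady state: internal power = radiated power, P = εσA T⁴.
Radiating area A = 4πr² = 0.008044 m².
T⁴ = P/(εσA) = 20.9/(0.48·5.67×10⁻⁸·0.008044) = 9.547×10¹⁰ K⁴.
T = (9.547×10¹⁰)^(1/4).

T ≈ 556 K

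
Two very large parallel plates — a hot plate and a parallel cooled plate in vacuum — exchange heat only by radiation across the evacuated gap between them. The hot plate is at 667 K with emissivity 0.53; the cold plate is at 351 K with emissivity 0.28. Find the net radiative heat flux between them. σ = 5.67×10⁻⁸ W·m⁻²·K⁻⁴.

For two infinite grey parallel plates, q = σ(T₁⁴ − T₂⁴)/(1/ε₁ + 1/ε₂ − 1).
T₁⁴ − T₂⁴ = 1.979×10¹¹ − 1.518×10¹⁰ = 1.827×10¹¹ K⁴.
1/ε₁ + 1/ε₂ − 1 = 1.887 + 3.571 − 1 = 4.458.
q = 5.67×10⁻⁸ × 1.827×10¹¹ / 4.458.

q ≈ 2320 W/m²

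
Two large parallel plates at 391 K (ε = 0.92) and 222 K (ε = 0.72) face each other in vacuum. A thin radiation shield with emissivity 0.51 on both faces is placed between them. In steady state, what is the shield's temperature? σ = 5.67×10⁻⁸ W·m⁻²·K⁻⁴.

In steady state the net flux on the hot side equals that on the cold side.
σ(T₁⁴−T_s⁴)/D₁ = σ(T_s⁴−T₂⁴)/D₂, with D₁ = 1/ε₁+1/ε_s−1 = 2.048, D₂ = 1/ε_s+1/ε₂−1 = 2.350.
Solve for T_s⁴: T_s⁴ = (D₂·T₁⁴ + D₁·T₂⁴)/(D₁+D₂) = 1.362×10¹⁰ K⁴.

T_s ≈ 342 K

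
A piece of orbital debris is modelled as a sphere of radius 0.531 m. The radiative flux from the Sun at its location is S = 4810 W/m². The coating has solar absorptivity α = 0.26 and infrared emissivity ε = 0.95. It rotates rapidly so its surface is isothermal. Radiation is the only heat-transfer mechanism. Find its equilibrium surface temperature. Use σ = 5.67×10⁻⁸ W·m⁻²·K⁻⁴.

At equilibrium, absorbed power = emitted power.
Absorbing cross-section = πr² = 0.8858 m²; emitting surface = 4πr² = 3.543 m² (ratio 4).
αS·A_cross = εσ·A_surf·T⁴  ⇒  T⁴ = αS/(ε·4σ).
T⁴ = 0.260·4810/(0.95·4·5.67×10⁻⁸) = 5.804×10⁹ K⁴.
T = (5.804×10⁹)^(1/4).

T ≈ 276 K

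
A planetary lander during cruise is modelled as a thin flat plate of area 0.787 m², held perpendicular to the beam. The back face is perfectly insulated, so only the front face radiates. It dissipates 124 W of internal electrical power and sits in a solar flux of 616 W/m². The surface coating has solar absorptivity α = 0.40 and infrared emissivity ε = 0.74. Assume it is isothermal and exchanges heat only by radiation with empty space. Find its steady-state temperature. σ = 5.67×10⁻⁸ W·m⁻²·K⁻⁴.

At steady state, absorbed solar power + internal power = radiated power.
Absorbed: α·S·A_cross = 0.40·616·0.7870 = 193.9 W (cross-section A).
Total input = 193.9 + 124 = 317.9 W.
Radiated: εσ·A_surf·T⁴ with A_surf = A = 0.7870 m².
T⁴ = 317.9/(0.74·5.67×10⁻⁸·0.7870) = 9.628×10⁹ K⁴.

T ≈ 313 K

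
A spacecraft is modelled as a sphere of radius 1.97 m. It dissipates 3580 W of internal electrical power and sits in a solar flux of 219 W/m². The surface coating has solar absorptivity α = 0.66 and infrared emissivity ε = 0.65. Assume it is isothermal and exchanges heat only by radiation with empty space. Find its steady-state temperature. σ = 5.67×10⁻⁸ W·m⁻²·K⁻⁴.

T ≈ 233 K

At steady state, absorbed solar power + internal power = radiated power.
Absorbed: α·S·A_cross = 0.66·219·12.19 = 1762 W (cross-section πr²).
Total input = 1762 + 3580 = 5342 W.
Radiated: εσ·A_surf·T⁴ with A_surf = 4πr² = 48.77 m².
T⁴ = 5342/(0.65·5.67×10⁻⁸·48.77) = 2.972×10⁹ K⁴.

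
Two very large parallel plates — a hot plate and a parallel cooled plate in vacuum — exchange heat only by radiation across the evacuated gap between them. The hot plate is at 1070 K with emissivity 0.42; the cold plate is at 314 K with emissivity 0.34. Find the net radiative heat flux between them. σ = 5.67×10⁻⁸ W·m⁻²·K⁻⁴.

q ≈ 17100 W/m²

For two infinite grey parallel plates, q = σ(T₁⁴ − T₂⁴)/(1/ε₁ + 1/ε₂ − 1).
T₁⁴ − T₂⁴ = 1.311×10¹² − 9.721×10⁹ = 1.301×10¹² K⁴.
1/ε₁ + 1/ε₂ − 1 = 2.381 + 2.941 − 1 = 4.322.
q = 5.67×10⁻⁸ × 1.301×10¹² / 4.322.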